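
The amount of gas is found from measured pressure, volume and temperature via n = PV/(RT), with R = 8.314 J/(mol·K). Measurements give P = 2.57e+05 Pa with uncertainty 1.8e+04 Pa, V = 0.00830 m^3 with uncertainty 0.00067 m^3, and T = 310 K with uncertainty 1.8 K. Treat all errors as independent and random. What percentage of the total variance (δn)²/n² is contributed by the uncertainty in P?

42.8%

(δn/n)² = (1·δP/P)² + (1·δV/V)² + (-1·δT/T)²
  P term: (1×0.0700)² = 0.00491
  V term: (1×0.0807)² = 0.00652
  T term: (-1×0.00581)² = 3.37e-05
Total = 0.0115. Share from P = 0.00491/0.0115 = 0.428.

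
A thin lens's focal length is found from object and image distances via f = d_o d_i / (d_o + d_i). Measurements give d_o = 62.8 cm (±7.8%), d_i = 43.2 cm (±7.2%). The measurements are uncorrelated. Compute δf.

∂f/∂d_o = (d_i/(d_o+d_i))² = 0.166;  ∂f/∂d_i = (d_o/(d_o+d_i))² = 0.351
δf = √((∂f/∂d_o · δd_o)² + (∂f/∂d_i · δd_i)²) = √(0.662 + 1.19) = 1.36 cm

1.36 cm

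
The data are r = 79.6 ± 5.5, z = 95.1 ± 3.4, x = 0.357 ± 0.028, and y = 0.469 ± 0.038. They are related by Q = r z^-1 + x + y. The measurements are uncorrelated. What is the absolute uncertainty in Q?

0.0804

Let p = r·z^-1 = 0.837. δp/p = √((1·δr/r)² + (-1·δz/z)²) = √(0.00477 + 0.00128) = 0.0778, so δp = 0.0651.
Q = p + x + y: δQ = √(δp² + δx² + δy²) = √(0.00424 + 0.000784 + 0.00144) = 0.0804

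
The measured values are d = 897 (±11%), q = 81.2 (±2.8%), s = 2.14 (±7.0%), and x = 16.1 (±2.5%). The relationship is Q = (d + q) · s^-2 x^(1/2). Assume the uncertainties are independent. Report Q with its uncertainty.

857 ± 148

Let u = d + q = 978. δu = √(δd² + δq²) = √(9740 + 5.17) = 98.7, so δu/u = 0.101.
Q is then a monomial in u, s, x:
δQ/Q = √((δu/u)² + (-2·δs/s)² + (½·δx/x)²) = √(0.0102 + 0.0196 + 0.000156) = 0.173
Q = 857, so δQ = 0.173 × 857 = 148.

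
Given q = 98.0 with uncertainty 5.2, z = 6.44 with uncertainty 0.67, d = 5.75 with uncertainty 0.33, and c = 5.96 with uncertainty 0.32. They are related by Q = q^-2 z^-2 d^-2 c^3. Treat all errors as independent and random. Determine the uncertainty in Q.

4.92e-06

Relative error in a monomial: (δQ/Q)² = Σ (nᵢ · δxᵢ/xᵢ)².
  (-2·δq/q)² = (-2×0.0531)² = 0.0113;  (-2·δz/z)² = (-2×0.104)² = 0.0433;  (-2·δd/d)² = (-2×0.0574)² = 0.0132;  (3·δc/c)² = (3×0.0537)² = 0.0259
δQ/Q = √(0.0937) = 0.306
Q = 1.61e-05, so δQ = 0.306 × 1.61e-05 = 4.92e-06.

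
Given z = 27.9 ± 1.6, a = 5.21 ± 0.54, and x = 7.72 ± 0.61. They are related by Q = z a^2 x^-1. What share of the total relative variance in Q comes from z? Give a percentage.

(δQ/Q)² = (1·δz/z)² + (2·δa/a)² + (-1·δx/x)²
  z term: (1×0.0573)² = 0.00329
  a term: (2×0.104)² = 0.0430
  x term: (-1×0.0790)² = 0.00624
Total = 0.0525. Share from z = 0.00329/0.0525 = 0.0626.

6.26%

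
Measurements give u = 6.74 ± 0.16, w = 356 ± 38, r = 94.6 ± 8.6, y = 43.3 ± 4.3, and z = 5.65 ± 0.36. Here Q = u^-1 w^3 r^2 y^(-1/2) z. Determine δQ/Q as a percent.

37.8%

For a monomial Q ∝ u^-1, w^3, r^2, y^(-1/2), z, fractional errors add in quadrature:
  (-1·δu/u)² = (-1×0.0237)² = 0.000564;  (3·δw/w)² = (3×0.107)² = 0.103;  (2·δr/r)² = (2×0.0909)² = 0.0331;  (−½·δy/y)² = (-0.5×0.0993)² = 0.00247;  (1·δz/z)² = (1×0.0637)² = 0.00406
δQ/Q = √(0.143) = 0.378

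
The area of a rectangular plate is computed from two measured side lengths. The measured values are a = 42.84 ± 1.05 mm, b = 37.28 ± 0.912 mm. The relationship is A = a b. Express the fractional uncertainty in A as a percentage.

3.46%

Since A is a product/quotient, work with relative uncertainties:
  (1·δa/a)² = (1×0.0245)² = 0.000601;  (1·δb/b)² = (1×0.0245)² = 0.000598
δA/A = √(0.00120) = 0.0346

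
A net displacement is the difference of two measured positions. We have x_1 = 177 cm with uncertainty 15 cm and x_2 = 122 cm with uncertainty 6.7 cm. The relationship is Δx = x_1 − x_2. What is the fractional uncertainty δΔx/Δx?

0.299

Sums and differences: (δΔx)² = Σ (cᵢ δxᵢ)².
  (δx_1)² = 225;  (δx_2)² = 44.9
δΔx = √(270) = 16.4 cm
Δx = 55.0 cm, so δΔx/Δx = 16.4/55.0 = 0.299.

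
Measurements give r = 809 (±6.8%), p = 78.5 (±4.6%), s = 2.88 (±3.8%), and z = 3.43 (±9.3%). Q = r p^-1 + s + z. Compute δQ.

Let w = r·p^-1 = 10.3. δw/w = √((1·δr/r)² + (-1·δp/p)²) = √(0.00462 + 0.00212) = 0.0821, so δw = 0.846.
Q = w + s + z: δQ = √(δw² + δs² + δz²) = √(0.716 + 0.0120 + 0.102) = 0.911

0.911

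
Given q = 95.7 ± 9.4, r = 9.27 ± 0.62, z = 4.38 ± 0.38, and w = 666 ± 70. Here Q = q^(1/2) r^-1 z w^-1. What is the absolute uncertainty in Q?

Relative error in a monomial: (δQ/Q)² = Σ (nᵢ · δxᵢ/xᵢ)².
  (½·δq/q)² = (0.5×0.0982)² = 0.00241;  (-1·δr/r)² = (-1×0.0669)² = 0.00447;  (1·δz/z)² = (1×0.0868)² = 0.00753;  (-1·δw/w)² = (-1×0.105)² = 0.0110
δQ/Q = √(0.0255) = 0.160
Q = 0.00694, so δQ = 0.160 × 0.00694 = 0.00111.

0.00111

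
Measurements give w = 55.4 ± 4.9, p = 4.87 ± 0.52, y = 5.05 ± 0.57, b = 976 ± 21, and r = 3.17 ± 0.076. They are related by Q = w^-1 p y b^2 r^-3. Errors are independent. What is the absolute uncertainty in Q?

Products/powers → add relative errors in quadrature, weighted by exponent:
  (-1·δw/w)² = (-1×0.0884)² = 0.00782;  (1·δp/p)² = (1×0.107)² = 0.0114;  (1·δy/y)² = (1×0.113)² = 0.0127;  (2·δb/b)² = (2×0.0215)² = 0.00185;  (-3·δr/r)² = (-3×0.0240)² = 0.00517
δQ/Q = √(0.0390) = 0.197
Q = 13300, so δQ = 0.197 × 13300 = 2620.

2620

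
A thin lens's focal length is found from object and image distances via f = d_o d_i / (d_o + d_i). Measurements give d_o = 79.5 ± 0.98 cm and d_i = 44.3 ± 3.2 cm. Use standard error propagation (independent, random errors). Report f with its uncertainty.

∂f/∂d_o = (d_i/(d_o+d_i))² = 0.128;  ∂f/∂d_i = (d_o/(d_o+d_i))² = 0.412
δf = √((∂f/∂d_o · δd_o)² + (∂f/∂d_i · δd_i)²) = √(0.0157 + 1.74) = 1.33 cm
f = 28.4 cm.

28.4 ± 1.33 cm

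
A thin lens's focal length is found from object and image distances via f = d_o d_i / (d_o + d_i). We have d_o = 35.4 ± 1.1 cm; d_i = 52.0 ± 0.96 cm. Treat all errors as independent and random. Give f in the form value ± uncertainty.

21.1 ± 0.420 cm

∂f/∂d_o = (d_i/(d_o+d_i))² = 0.354;  ∂f/∂d_i = (d_o/(d_o+d_i))² = 0.164
δf = √((∂f/∂d_o · δd_o)² + (∂f/∂d_i · δd_i)²) = √(0.152 + 0.0248) = 0.420 cm
f = 21.1 cm.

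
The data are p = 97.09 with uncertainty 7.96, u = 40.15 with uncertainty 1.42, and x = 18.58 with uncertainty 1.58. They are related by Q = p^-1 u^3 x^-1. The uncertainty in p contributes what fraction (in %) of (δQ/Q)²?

26.7%

(δQ/Q)² = (-1·δp/p)² + (3·δu/u)² + (-1·δx/x)²
  p term: (-1×0.0820)² = 0.00672
  u term: (3×0.0354)² = 0.0113
  x term: (-1×0.0850)² = 0.00723
Total = 0.0252. Share from p = 0.00672/0.0252 = 0.267.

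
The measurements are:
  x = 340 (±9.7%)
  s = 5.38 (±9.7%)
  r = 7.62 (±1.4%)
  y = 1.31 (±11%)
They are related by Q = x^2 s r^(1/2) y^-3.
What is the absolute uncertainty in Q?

Q is a product of powers, so relative uncertainties combine in quadrature:
  (2·δx/x)² = (2×0.0970)² = 0.0376;  (1·δs/s)² = (1×0.0970)² = 0.00941;  (½·δr/r)² = (0.5×0.0140)² = 4.9e-05;  (-3·δy/y)² = (-3×0.110)² = 0.109
δQ/Q = √(0.156) = 0.395
Q = 7.64e+05, so δQ = 0.395 × 7.64e+05 = 3.02e+05.

3.02e+05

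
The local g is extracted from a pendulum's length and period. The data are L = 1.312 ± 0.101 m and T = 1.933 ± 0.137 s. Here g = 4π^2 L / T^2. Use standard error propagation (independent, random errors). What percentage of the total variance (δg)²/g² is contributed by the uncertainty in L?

22.8%

(δg/g)² = (1·δL/L)² + (-2·δT/T)²
  L term: (1×0.0770)² = 0.00593
  T term: (-2×0.0709)² = 0.0201
Total = 0.0260. Share from L = 0.00593/0.0260 = 0.228.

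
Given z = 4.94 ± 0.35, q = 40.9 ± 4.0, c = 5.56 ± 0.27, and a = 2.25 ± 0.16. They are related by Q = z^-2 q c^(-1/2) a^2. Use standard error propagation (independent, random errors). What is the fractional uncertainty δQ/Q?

For a monomial Q ∝ z^-2, q, c^(-1/2), a^2, fractional errors add in quadrature:
  (-2·δz/z)² = (-2×0.0709)² = 0.0201;  (1·δq/q)² = (1×0.0978)² = 0.00956;  (−½·δc/c)² = (-0.5×0.0486)² = 0.000590;  (2·δa/a)² = (2×0.0711)² = 0.0202
δQ/Q = √(0.0505) = 0.225

0.225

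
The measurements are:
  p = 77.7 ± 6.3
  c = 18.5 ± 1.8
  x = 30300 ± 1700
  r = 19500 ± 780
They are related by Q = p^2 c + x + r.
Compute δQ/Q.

Let w = p^2·c = 1.12e+05. δw/w = √((2·δp/p)² + (1·δc/c)²) = √(0.0263 + 0.00947) = 0.189, so δw = 21100.
Q = w + x + r: δQ = √(δw² + δx² + δr²) = √(4.46e+08 + 2.89e+06 + 6.08e+05) = 21200
Q = 1.61e+05, so δQ/Q = 21200/1.61e+05 = 0.131.

0.131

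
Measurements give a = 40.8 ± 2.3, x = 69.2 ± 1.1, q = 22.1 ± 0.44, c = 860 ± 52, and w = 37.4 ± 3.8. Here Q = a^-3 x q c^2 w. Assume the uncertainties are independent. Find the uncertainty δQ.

1.45e+05

Products/powers → add relative errors in quadrature, weighted by exponent:
  (-3·δa/a)² = (-3×0.0564)² = 0.0286;  (1·δx/x)² = (1×0.0159)² = 0.000253;  (1·δq/q)² = (1×0.0199)² = 0.000396;  (2·δc/c)² = (2×0.0605)² = 0.0146;  (1·δw/w)² = (1×0.102)² = 0.0103
δQ/Q = √(0.0542) = 0.233
Q = 6.23e+05, so δQ = 0.233 × 6.23e+05 = 1.45e+05.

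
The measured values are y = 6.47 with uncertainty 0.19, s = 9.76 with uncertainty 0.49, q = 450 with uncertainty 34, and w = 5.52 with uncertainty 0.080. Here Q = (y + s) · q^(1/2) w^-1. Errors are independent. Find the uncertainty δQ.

Let u = y + s = 16.2. δu = √(δy² + δs²) = √(0.0361 + 0.240) = 0.526, so δu/u = 0.0324.
Q is then a monomial in u, q, w:
δQ/Q = √((δu/u)² + (½·δq/q)² + (-1·δw/w)²) = √(0.00105 + 0.00143 + 0.000210) = 0.0518
Q = 62.4, so δQ = 0.0518 × 62.4 = 3.23.

3.23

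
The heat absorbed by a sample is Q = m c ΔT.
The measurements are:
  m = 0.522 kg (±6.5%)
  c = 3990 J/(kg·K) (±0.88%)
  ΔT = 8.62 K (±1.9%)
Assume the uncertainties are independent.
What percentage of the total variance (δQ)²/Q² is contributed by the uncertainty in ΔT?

(δQ/Q)² = (1·δm/m)² + (1·δc/c)² + (1·δΔT/ΔT)²
  m term: (1×0.0650)² = 0.00423
  c term: (1×0.00880)² = 7.74e-05
  ΔT term: (1×0.0190)² = 0.000361
Total = 0.00466. Share from ΔT = 0.000361/0.00466 = 0.0774.

7.74%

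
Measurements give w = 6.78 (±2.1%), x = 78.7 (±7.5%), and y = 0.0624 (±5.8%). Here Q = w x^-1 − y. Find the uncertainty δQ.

Let p = w·x^-1 = 0.0861. δp/p = √((1·δw/w)² + (-1·δx/x)²) = √(0.000441 + 0.00562) = 0.0779, so δp = 0.00671.
Q = p − y: δQ = √(δp² + δy²) = √(4.5e-05 + 1.31e-05) = 0.00762

0.00762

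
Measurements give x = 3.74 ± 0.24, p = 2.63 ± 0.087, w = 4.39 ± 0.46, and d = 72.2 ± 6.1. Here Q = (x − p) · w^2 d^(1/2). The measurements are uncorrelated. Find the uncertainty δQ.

Let u = x − p = 1.11. δu = √(δx² + δp²) = √(0.0576 + 0.00757) = 0.255, so δu/u = 0.230.
Q is then a monomial in u, w, d:
δQ/Q = √((δu/u)² + (2·δw/w)² + (½·δd/d)²) = √(0.0529 + 0.0439 + 0.00178) = 0.314
Q = 182, so δQ = 0.314 × 182 = 57.1.

57.1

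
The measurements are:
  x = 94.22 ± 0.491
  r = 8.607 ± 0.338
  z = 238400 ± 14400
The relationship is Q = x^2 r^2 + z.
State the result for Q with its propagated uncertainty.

896000 ± 54100

Let p = x^2·r^2 = 657600. δp/p = √((2·δx/x)² + (2·δr/r)²) = √(0.000109 + 0.00617) = 0.0792, so δp = 52100.
Q = p + z: δQ = √(δp² + δz²) = √(2.71e+09 + 2.07e+08) = 54100
Q = 896000.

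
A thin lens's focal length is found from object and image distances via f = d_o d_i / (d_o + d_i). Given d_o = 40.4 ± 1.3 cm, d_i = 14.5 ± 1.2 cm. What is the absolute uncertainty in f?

∂f/∂d_o = (d_i/(d_o+d_i))² = 0.0698;  ∂f/∂d_i = (d_o/(d_o+d_i))² = 0.542
δf = √((∂f/∂d_o · δd_o)² + (∂f/∂d_i · δd_i)²) = √(0.00822 + 0.422) = 0.656 cm

0.656 cm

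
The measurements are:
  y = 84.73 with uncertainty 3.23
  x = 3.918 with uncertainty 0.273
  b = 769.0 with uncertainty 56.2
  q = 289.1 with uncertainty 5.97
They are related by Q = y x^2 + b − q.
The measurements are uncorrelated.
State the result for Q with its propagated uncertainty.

Let p = y·x^2 = 1301. δp/p = √((1·δy/y)² + (2·δx/x)²) = √(0.00145 + 0.0194) = 0.144, so δp = 188.
Q = p + b − q: δQ = √(δp² + δb² + δq²) = √(35300 + 3160 + 35.6) = 196
Q = 1781.

1781 ± 196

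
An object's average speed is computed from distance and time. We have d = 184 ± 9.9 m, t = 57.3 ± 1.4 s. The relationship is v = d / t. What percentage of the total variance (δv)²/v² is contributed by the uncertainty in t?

(δv/v)² = (1·δd/d)² + (-1·δt/t)²
  d term: (1×0.0538)² = 0.00289
  t term: (-1×0.0244)² = 0.000597
Total = 0.00349. Share from t = 0.000597/0.00349 = 0.171.

17.1%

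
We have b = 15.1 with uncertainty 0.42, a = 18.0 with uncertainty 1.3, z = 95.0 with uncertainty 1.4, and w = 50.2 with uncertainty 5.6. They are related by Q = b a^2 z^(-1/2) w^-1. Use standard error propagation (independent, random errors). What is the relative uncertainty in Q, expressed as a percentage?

18.5%

Q is a product of powers, so relative uncertainties combine in quadrature:
  (1·δb/b)² = (1×0.0278)² = 0.000774;  (2·δa/a)² = (2×0.0722)² = 0.0209;  (−½·δz/z)² = (-0.5×0.0147)² = 5.43e-05;  (-1·δw/w)² = (-1×0.112)² = 0.0124
δQ/Q = √(0.0341) = 0.185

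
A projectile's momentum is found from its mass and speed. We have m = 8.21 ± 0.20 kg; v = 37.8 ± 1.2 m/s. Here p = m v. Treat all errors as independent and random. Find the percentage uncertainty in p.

Since p is a product/quotient, work with relative uncertainties:
  (1·δm/m)² = (1×0.0244)² = 0.000593;  (1·δv/v)² = (1×0.0317)² = 0.00101
δp/p = √(0.00160) = 0.0400

4.00%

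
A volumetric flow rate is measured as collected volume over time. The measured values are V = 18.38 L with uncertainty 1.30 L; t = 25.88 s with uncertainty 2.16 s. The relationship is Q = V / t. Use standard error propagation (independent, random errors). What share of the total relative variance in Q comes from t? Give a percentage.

58.2%

(δQ/Q)² = (1·δV/V)² + (-1·δt/t)²
  V term: (1×0.0707)² = 0.00500
  t term: (-1×0.0835)² = 0.00697
Total = 0.0120. Share from t = 0.00697/0.0120 = 0.582.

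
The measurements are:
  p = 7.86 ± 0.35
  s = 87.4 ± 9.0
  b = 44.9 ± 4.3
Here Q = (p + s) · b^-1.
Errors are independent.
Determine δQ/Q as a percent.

13.5%

Let u = p + s = 95.3. δu = √(δp² + δs²) = √(0.122 + 81.0) = 9.01, so δu/u = 0.0945.
Q is then a monomial in u, b:
δQ/Q = √((δu/u)² + (-1·δb/b)²) = √(0.00894 + 0.00917) = 0.135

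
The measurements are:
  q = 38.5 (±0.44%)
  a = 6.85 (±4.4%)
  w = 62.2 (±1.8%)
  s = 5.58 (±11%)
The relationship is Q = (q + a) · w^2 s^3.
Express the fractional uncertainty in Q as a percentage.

33.2%

Let u = q + a = 45.4. δu = √(δq² + δa²) = √(0.0287 + 0.0908) = 0.346, so δu/u = 0.00762.
Q is then a monomial in u, w, s:
δQ/Q = √((δu/u)² + (2·δw/w)² + (3·δs/s)²) = √(5.81e-05 + 0.00130 + 0.109) = 0.332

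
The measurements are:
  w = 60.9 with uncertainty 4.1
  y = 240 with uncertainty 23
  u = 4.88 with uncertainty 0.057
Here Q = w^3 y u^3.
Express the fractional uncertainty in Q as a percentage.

Relative error in a monomial: (δQ/Q)² = Σ (nᵢ · δxᵢ/xᵢ)².
  (3·δw/w)² = (3×0.0673)² = 0.0408;  (1·δy/y)² = (1×0.0958)² = 0.00918;  (3·δu/u)² = (3×0.0117)² = 0.00123
δQ/Q = √(0.0512) = 0.226

22.6%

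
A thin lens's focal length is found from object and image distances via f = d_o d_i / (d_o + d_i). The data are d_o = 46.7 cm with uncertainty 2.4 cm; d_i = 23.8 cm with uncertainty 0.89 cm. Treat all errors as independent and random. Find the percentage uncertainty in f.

3.02%

∂f/∂d_o = (d_i/(d_o+d_i))² = 0.114;  ∂f/∂d_i = (d_o/(d_o+d_i))² = 0.439
δf = √((∂f/∂d_o · δd_o)² + (∂f/∂d_i · δd_i)²) = √(0.0748 + 0.153) = 0.477 cm
f = 15.8 cm, so δf/f = 0.477/15.8 = 0.0302.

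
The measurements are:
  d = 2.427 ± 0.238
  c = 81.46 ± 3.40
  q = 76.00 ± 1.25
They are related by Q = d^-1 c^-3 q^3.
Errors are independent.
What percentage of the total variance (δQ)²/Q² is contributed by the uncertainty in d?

(δQ/Q)² = (-1·δd/d)² + (-3·δc/c)² + (3·δq/q)²
  d term: (-1×0.0981)² = 0.00962
  c term: (-3×0.0417)² = 0.0157
  q term: (3×0.0164)² = 0.00243
Total = 0.0277. Share from d = 0.00962/0.0277 = 0.347.

34.7%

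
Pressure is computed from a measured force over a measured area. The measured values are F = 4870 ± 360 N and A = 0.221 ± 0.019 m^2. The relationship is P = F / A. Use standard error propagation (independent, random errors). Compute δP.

For a monomial P ∝ F, A^-1, fractional errors add in quadrature:
  (1·δF/F)² = (1×0.0739)² = 0.00546;  (-1·δA/A)² = (-1×0.0860)² = 0.00739
δP/P = √(0.0129) = 0.113
P = 22000 Pa, so δP = 0.113 × 22000 = 2500 Pa.

2500 Pa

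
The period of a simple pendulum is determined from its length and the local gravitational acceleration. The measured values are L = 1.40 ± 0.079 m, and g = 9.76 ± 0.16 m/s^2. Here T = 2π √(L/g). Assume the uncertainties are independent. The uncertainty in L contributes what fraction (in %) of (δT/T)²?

(δT/T)² = (½·δL/L)² + (−½·δg/g)²
  L term: (0.5×0.0564)² = 0.000796
  g term: (-0.5×0.0164)² = 6.72e-05
Total = 0.000863. Share from L = 0.000796/0.000863 = 0.922.

92.2%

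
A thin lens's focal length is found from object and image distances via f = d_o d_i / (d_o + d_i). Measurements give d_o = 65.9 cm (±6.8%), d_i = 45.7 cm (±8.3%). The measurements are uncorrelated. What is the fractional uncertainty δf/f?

∂f/∂d_o = (d_i/(d_o+d_i))² = 0.168;  ∂f/∂d_i = (d_o/(d_o+d_i))² = 0.349
δf = √((∂f/∂d_o · δd_o)² + (∂f/∂d_i · δd_i)²) = √(0.565 + 1.75) = 1.52 cm
f = 27.0 cm, so δf/f = 1.52/27.0 = 0.0564.

0.0564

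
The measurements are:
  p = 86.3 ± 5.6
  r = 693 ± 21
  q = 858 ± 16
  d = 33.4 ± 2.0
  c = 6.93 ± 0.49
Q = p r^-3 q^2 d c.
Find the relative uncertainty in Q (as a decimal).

0.150

For a monomial Q ∝ p, r^-3, q^2, d, c, fractional errors add in quadrature:
  (1·δp/p)² = (1×0.0649)² = 0.00421;  (-3·δr/r)² = (-3×0.0303)² = 0.00826;  (2·δq/q)² = (2×0.0186)² = 0.00139;  (1·δd/d)² = (1×0.0599)² = 0.00359;  (1·δc/c)² = (1×0.0707)² = 0.00500
δQ/Q = √(0.0225) = 0.150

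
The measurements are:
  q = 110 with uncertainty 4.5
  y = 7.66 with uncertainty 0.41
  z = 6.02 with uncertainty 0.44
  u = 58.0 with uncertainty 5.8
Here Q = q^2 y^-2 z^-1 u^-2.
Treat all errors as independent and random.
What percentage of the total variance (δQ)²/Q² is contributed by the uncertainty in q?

(δQ/Q)² = (2·δq/q)² + (-2·δy/y)² + (-1·δz/z)² + (-2·δu/u)²
  q term: (2×0.0409)² = 0.00669
  y term: (-2×0.0535)² = 0.0115
  z term: (-1×0.0731)² = 0.00534
  u term: (-2×0.100)² = 0.0400
Total = 0.0635. Share from q = 0.00669/0.0635 = 0.105.

10.5%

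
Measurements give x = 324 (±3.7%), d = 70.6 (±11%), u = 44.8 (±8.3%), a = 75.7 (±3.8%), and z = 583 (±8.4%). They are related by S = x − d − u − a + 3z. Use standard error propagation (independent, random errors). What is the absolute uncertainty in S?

Each term contributes (cᵢ δxᵢ)² to (δS)²:
  (δx)² = 144;  (δd)² = 60.3;  (δu)² = 13.8;  (δa)² = 8.27;  (3·δz)² = 21600
δS = √(21800) = 148

148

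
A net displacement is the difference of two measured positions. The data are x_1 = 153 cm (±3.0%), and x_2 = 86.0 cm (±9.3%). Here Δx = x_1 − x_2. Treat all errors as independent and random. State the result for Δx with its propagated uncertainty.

67.0 ± 9.22 cm

Absolute uncertainties add in quadrature for a linear combination:
  (δx_1)² = 21.1;  (δx_2)² = 64.0
δΔx = √(85.0) = 9.22 cm
Δx = 67.0 cm.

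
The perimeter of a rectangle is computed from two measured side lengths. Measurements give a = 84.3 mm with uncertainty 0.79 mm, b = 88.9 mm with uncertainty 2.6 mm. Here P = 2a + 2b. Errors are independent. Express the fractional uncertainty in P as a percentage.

For a sum/difference, combine absolute errors in quadrature:
  (2·δa)² = 2.50;  (2·δb)² = 27.0
δP = √(29.5) = 5.43 mm
P = 346 mm, so δP/P = 5.43/346 = 0.0157.

1.57%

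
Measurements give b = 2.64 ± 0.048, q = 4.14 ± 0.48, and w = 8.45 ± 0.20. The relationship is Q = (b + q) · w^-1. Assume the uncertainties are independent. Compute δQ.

0.0602

Let u = b + q = 6.78. δu = √(δb² + δq²) = √(0.00230 + 0.230) = 0.482, so δu/u = 0.0711.
Q is then a monomial in u, w:
δQ/Q = √((δu/u)² + (-1·δw/w)²) = √(0.00506 + 0.000560) = 0.0750
Q = 0.802, so δQ = 0.0750 × 0.802 = 0.0602.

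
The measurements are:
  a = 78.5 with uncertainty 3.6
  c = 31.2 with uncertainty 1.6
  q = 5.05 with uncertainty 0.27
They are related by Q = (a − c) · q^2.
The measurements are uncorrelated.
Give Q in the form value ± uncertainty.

Let u = a − c = 47.3. δu = √(δa² + δc²) = √(13.0 + 2.56) = 3.94, so δu/u = 0.0833.
Q is then a monomial in u, q:
δQ/Q = √((δu/u)² + (2·δq/q)²) = √(0.00694 + 0.0114) = 0.136
Q = 1210, so δQ = 0.136 × 1210 = 163.

1210 ± 163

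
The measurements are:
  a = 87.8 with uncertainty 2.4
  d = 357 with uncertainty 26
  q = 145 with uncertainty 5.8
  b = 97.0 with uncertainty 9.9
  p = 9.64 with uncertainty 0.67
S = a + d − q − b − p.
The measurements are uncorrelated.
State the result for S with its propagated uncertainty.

Absolute uncertainties add in quadrature for a linear combination:
  (δa)² = 5.76;  (δd)² = 676;  (δq)² = 33.6;  (δb)² = 98.0;  (δp)² = 0.449
δS = √(814) = 28.5
S = 193.

193 ± 28.5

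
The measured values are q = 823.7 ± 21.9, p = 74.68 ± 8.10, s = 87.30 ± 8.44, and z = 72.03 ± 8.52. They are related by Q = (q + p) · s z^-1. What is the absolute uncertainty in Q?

Let u = q + p = 898.4. δu = √(δq² + δp²) = √(480 + 65.6) = 23.3, so δu/u = 0.0260.
Q is then a monomial in u, s, z:
δQ/Q = √((δu/u)² + (1·δs/s)² + (-1·δz/z)²) = √(0.000676 + 0.00935 + 0.0140) = 0.155
Q = 1089, so δQ = 0.155 × 1089 = 169.

169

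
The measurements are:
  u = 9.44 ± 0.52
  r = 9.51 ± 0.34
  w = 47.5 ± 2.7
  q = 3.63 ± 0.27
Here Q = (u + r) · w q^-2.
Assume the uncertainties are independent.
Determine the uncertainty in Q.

11.1

Let h = u + r = 18.9. δh = √(δu² + δr²) = √(0.270 + 0.116) = 0.621, so δh/h = 0.0328.
Q is then a monomial in h, w, q:
δQ/Q = √((δh/h)² + (1·δw/w)² + (-2·δq/q)²) = √(0.00107 + 0.00323 + 0.0221) = 0.163
Q = 68.3, so δQ = 0.163 × 68.3 = 11.1.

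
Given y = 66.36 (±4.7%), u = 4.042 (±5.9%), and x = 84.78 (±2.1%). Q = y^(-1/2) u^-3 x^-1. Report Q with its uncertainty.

Products/powers → add relative errors in quadrature, weighted by exponent:
  (−½·δy/y)² = (-0.5×0.0470)² = 0.000552;  (-3·δu/u)² = (-3×0.0590)² = 0.0313;  (-1·δx/x)² = (-1×0.0210)² = 0.000441
δQ/Q = √(0.0323) = 0.180
Q = 2.193e-05, so δQ = 0.180 × 2.193e-05 = 3.94e-06.

(2.193 ± 0.394) × 10^-5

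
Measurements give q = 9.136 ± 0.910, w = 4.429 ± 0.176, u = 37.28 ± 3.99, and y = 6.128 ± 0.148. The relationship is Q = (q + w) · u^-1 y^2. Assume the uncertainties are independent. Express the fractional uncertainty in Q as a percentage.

13.6%

Let h = q + w = 13.56. δh = √(δq² + δw²) = √(0.828 + 0.0310) = 0.927, so δh/h = 0.0683.
Q is then a monomial in h, u, y:
δQ/Q = √((δh/h)² + (-1·δu/u)² + (2·δy/y)²) = √(0.00467 + 0.0115 + 0.00233) = 0.136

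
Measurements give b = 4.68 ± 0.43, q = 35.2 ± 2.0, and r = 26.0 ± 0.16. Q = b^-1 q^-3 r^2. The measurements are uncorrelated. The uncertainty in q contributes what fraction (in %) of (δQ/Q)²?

77.2%

(δQ/Q)² = (-1·δb/b)² + (-3·δq/q)² + (2·δr/r)²
  b term: (-1×0.0919)² = 0.00844
  q term: (-3×0.0568)² = 0.0291
  r term: (2×0.00615)² = 0.000151
Total = 0.0376. Share from q = 0.0291/0.0376 = 0.772.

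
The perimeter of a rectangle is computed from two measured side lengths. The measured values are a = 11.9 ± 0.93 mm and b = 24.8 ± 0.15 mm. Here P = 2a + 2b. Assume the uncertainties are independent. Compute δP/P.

P is a linear combination, so absolute uncertainties add in quadrature:
  (2·δa)² = 3.46;  (2·δb)² = 0.0900
δP = √(3.55) = 1.88 mm
P = 73.4 mm, so δP/P = 1.88/73.4 = 0.0257.

0.0257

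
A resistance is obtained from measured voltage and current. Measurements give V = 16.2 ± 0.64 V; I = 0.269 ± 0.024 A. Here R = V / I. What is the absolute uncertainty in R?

5.88 Ω

Since R is a product/quotient, work with relative uncertainties:
  (1·δV/V)² = (1×0.0395)² = 0.00156;  (-1·δI/I)² = (-1×0.0892)² = 0.00796
δR/R = √(0.00952) = 0.0976
R = 60.2 Ω, so δR = 0.0976 × 60.2 = 5.88 Ω.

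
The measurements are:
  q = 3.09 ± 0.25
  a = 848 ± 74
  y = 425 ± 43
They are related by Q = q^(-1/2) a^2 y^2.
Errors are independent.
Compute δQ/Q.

0.270

Since Q is a product/quotient, work with relative uncertainties:
  (−½·δq/q)² = (-0.5×0.0809)² = 0.00164;  (2·δa/a)² = (2×0.0873)² = 0.0305;  (2·δy/y)² = (2×0.101)² = 0.0409
δQ/Q = √(0.0730) = 0.270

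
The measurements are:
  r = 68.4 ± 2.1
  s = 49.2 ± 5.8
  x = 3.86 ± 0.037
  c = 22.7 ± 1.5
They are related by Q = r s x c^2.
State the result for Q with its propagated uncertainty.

Relative error in a monomial: (δQ/Q)² = Σ (nᵢ · δxᵢ/xᵢ)².
  (1·δr/r)² = (1×0.0307)² = 0.000943;  (1·δs/s)² = (1×0.118)² = 0.0139;  (1·δx/x)² = (1×0.00959)² = 9.19e-05;  (2·δc/c)² = (2×0.0661)² = 0.0175
δQ/Q = √(0.0324) = 0.180
Q = 6.69e+06, so δQ = 0.180 × 6.69e+06 = 1.2e+06.

(6.69 ± 1.20) × 10^6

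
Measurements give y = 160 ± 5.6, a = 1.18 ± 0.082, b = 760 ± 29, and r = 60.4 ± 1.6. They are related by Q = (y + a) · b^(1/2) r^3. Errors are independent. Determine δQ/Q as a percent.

Let u = y + a = 161. δu = √(δy² + δa²) = √(31.4 + 0.00672) = 5.60, so δu/u = 0.0347.
Q is then a monomial in u, b, r:
δQ/Q = √((δu/u)² + (½·δb/b)² + (3·δr/r)²) = √(0.00121 + 0.000364 + 0.00632) = 0.0888

8.88%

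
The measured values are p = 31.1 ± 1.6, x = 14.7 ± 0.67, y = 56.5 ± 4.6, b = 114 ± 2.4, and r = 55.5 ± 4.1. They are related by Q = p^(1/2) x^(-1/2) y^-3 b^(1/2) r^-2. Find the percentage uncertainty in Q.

28.8%

Products/powers → add relative errors in quadrature, weighted by exponent:
  (½·δp/p)² = (0.5×0.0514)² = 0.000662;  (−½·δx/x)² = (-0.5×0.0456)² = 0.000519;  (-3·δy/y)² = (-3×0.0814)² = 0.0597;  (½·δb/b)² = (0.5×0.0211)² = 0.000111;  (-2·δr/r)² = (-2×0.0739)² = 0.0218
δQ/Q = √(0.0828) = 0.288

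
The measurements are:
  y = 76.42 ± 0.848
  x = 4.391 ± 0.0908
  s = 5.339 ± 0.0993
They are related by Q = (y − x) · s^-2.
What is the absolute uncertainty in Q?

0.0986

Let u = y − x = 72.03. δu = √(δy² + δx²) = √(0.719 + 0.00824) = 0.853, so δu/u = 0.0118.
Q is then a monomial in u, s:
δQ/Q = √((δu/u)² + (-2·δs/s)²) = √(0.000140 + 0.00138) = 0.0390
Q = 2.527, so δQ = 0.0390 × 2.527 = 0.0986.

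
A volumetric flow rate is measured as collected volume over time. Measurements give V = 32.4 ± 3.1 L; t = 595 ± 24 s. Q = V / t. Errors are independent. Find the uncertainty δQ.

0.00565 L/s

Each factor contributes (exponent × relative error)² to (δQ/Q)²:
  (1·δV/V)² = (1×0.0957)² = 0.00915;  (-1·δt/t)² = (-1×0.0403)² = 0.00163
δQ/Q = √(0.0108) = 0.104
Q = 0.0545 L/s, so δQ = 0.104 × 0.0545 = 0.00565 L/s.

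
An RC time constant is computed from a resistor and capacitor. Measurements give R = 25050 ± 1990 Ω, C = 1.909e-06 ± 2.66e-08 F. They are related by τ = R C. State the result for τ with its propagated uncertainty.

For a monomial τ ∝ R, C, fractional errors add in quadrature:
  (1·δR/R)² = (1×0.0794)² = 0.00631;  (1·δC/C)² = (1×0.0139)² = 0.000194
δτ/τ = √(0.00651) = 0.0807
τ = 0.04782 s, so δτ = 0.0807 × 0.04782 = 0.00386 s.

0.04782 ± 0.00386 s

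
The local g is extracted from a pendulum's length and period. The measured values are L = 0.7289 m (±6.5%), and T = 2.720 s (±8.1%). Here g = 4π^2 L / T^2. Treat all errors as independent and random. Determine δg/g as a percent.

17.5%

Since g is a product/quotient, work with relative uncertainties:
  (1·δL/L)² = (1×0.0650)² = 0.00423;  (-2·δT/T)² = (-2×0.0810)² = 0.0262
δg/g = √(0.0305) = 0.175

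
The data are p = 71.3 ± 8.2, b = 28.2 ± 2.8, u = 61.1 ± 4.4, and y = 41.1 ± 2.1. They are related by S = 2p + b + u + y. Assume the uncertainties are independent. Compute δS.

17.3

For a sum/difference, combine absolute errors in quadrature:
  (2·δp)² = 269;  (δb)² = 7.84;  (δu)² = 19.4;  (δy)² = 4.41
δS = √(301) = 17.3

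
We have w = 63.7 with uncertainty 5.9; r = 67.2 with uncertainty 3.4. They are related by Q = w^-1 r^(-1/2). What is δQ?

0.000184

Products/powers → add relative errors in quadrature, weighted by exponent:
  (-1·δw/w)² = (-1×0.0926)² = 0.00858;  (−½·δr/r)² = (-0.5×0.0506)² = 0.000640
δQ/Q = √(0.00922) = 0.0960
Q = 0.00192, so δQ = 0.0960 × 0.00192 = 0.000184.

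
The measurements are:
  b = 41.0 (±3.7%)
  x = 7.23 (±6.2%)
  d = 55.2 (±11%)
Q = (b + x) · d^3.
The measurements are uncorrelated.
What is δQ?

Let u = b + x = 48.2. δu = √(δb² + δx²) = √(2.30 + 0.201) = 1.58, so δu/u = 0.0328.
Q is then a monomial in u, d:
δQ/Q = √((δu/u)² + (3·δd/d)²) = √(0.00108 + 0.109) = 0.332
Q = 8.11e+06, so δQ = 0.332 × 8.11e+06 = 2.69e+06.

2.69e+06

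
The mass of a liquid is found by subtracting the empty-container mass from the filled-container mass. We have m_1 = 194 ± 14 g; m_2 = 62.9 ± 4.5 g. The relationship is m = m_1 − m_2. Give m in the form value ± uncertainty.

Each term contributes (cᵢ δxᵢ)² to (δm)²:
  (δm_1)² = 196;  (δm_2)² = 20.2
δm = √(216) = 14.7 g
m = 131 g.

131 ± 14.7 g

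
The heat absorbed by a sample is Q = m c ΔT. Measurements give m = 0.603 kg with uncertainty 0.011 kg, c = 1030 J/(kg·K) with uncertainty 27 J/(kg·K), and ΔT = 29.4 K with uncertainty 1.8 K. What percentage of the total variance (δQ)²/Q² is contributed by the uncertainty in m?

(δQ/Q)² = (1·δm/m)² + (1·δc/c)² + (1·δΔT/ΔT)²
  m term: (1×0.0182)² = 0.000333
  c term: (1×0.0262)² = 0.000687
  ΔT term: (1×0.0612)² = 0.00375
Total = 0.00477. Share from m = 0.000333/0.00477 = 0.0698.

6.98%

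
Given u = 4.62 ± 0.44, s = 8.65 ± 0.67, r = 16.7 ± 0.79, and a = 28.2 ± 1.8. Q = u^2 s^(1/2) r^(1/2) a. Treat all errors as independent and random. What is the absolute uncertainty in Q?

1490

Relative error in a monomial: (δQ/Q)² = Σ (nᵢ · δxᵢ/xᵢ)².
  (2·δu/u)² = (2×0.0952)² = 0.0363;  (½·δs/s)² = (0.5×0.0775)² = 0.00150;  (½·δr/r)² = (0.5×0.0473)² = 0.000559;  (1·δa/a)² = (1×0.0638)² = 0.00407
δQ/Q = √(0.0424) = 0.206
Q = 7230, so δQ = 0.206 × 7230 = 1490.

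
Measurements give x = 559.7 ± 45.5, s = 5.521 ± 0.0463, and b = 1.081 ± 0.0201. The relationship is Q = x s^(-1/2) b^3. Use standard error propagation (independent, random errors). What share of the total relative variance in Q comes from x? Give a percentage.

(δQ/Q)² = (1·δx/x)² + (−½·δs/s)² + (3·δb/b)²
  x term: (1×0.0813)² = 0.00661
  s term: (-0.5×0.00839)² = 1.76e-05
  b term: (3×0.0186)² = 0.00311
Total = 0.00974. Share from x = 0.00661/0.00974 = 0.679.

67.9%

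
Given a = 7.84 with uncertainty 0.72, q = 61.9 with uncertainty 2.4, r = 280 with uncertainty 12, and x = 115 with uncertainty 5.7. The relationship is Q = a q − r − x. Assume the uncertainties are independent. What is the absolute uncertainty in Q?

50.2

Let p = a·q = 485. δp/p = √((1·δa/a)² + (1·δq/q)²) = √(0.00843 + 0.00150) = 0.0997, so δp = 48.4.
Q = p − r − x: δQ = √(δp² + δr² + δx²) = √(2340 + 144 + 32.5) = 50.2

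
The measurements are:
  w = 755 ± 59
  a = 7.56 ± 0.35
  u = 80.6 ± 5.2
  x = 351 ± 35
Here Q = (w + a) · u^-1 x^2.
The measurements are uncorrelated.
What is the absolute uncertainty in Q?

Let h = w + a = 763. δh = √(δw² + δa²) = √(3480 + 0.122) = 59.0, so δh/h = 0.0774.
Q is then a monomial in h, u, x:
δQ/Q = √((δh/h)² + (-1·δu/u)² + (2·δx/x)²) = √(0.00599 + 0.00416 + 0.0398) = 0.223
Q = 1.17e+06, so δQ = 0.223 × 1.17e+06 = 2.6e+05.

2.6e+05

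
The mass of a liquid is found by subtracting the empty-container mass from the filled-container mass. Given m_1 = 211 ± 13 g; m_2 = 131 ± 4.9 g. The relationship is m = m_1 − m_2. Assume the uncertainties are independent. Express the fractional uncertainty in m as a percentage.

17.4%

Absolute uncertainties add in quadrature for a linear combination:
  (δm_1)² = 169;  (δm_2)² = 24.0
δm = √(193) = 13.9 g
m = 80.0 g, so δm/m = 13.9/80.0 = 0.174.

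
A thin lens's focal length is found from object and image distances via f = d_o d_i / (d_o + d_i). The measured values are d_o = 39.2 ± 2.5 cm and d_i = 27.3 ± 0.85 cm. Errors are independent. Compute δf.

0.515 cm

∂f/∂d_o = (d_i/(d_o+d_i))² = 0.169;  ∂f/∂d_i = (d_o/(d_o+d_i))² = 0.347
δf = √((∂f/∂d_o · δd_o)² + (∂f/∂d_i · δd_i)²) = √(0.178 + 0.0872) = 0.515 cm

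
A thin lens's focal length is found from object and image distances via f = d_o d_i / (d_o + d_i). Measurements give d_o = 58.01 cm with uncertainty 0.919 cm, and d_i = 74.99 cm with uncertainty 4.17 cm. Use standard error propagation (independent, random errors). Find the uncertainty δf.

0.845 cm

∂f/∂d_o = (d_i/(d_o+d_i))² = 0.318;  ∂f/∂d_i = (d_o/(d_o+d_i))² = 0.190
δf = √((∂f/∂d_o · δd_o)² + (∂f/∂d_i · δd_i)²) = √(0.0854 + 0.629) = 0.845 cm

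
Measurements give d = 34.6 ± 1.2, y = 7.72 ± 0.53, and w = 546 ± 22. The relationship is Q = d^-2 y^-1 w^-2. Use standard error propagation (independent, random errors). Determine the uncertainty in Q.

4.59e-11

Products/powers → add relative errors in quadrature, weighted by exponent:
  (-2·δd/d)² = (-2×0.0347)² = 0.00481;  (-1·δy/y)² = (-1×0.0687)² = 0.00471;  (-2·δw/w)² = (-2×0.0403)² = 0.00649
δQ/Q = √(0.0160) = 0.127
Q = 3.63e-10, so δQ = 0.127 × 3.63e-10 = 4.59e-11.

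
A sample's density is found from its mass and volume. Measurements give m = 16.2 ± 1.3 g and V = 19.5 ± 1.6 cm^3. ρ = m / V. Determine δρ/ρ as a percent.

Each factor contributes (exponent × relative error)² to (δρ/ρ)²:
  (1·δm/m)² = (1×0.0802)² = 0.00644;  (-1·δV/V)² = (-1×0.0821)² = 0.00673
δρ/ρ = √(0.0132) = 0.115

11.5%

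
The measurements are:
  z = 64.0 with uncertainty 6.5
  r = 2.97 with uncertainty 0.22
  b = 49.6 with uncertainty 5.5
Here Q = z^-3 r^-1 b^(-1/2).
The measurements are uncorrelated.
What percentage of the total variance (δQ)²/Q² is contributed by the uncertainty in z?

91.6%

(δQ/Q)² = (-3·δz/z)² + (-1·δr/r)² + (−½·δb/b)²
  z term: (-3×0.102)² = 0.0928
  r term: (-1×0.0741)² = 0.00549
  b term: (-0.5×0.111)² = 0.00307
Total = 0.101. Share from z = 0.0928/0.101 = 0.916.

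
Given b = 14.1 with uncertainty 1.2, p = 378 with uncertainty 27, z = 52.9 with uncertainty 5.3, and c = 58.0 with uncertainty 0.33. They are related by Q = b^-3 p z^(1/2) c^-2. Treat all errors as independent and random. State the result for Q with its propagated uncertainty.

Each factor contributes (exponent × relative error)² to (δQ/Q)²:
  (-3·δb/b)² = (-3×0.0851)² = 0.0652;  (1·δp/p)² = (1×0.0714)² = 0.00510;  (½·δz/z)² = (0.5×0.100)² = 0.00251;  (-2·δc/c)² = (-2×0.00569)² = 0.000129
δQ/Q = √(0.0729) = 0.270
Q = 0.000292, so δQ = 0.270 × 0.000292 = 7.87e-05.

(2.92 ± 0.787) × 10^-4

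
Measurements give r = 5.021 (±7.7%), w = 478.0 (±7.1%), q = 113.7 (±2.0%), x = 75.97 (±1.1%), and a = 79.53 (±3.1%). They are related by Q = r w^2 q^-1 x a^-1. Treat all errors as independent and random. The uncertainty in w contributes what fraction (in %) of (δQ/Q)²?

(δQ/Q)² = (1·δr/r)² + (2·δw/w)² + (-1·δq/q)² + (1·δx/x)² + (-1·δa/a)²
  r term: (1×0.0770)² = 0.00593
  w term: (2×0.0710)² = 0.0202
  q term: (-1×0.0200)² = 0.000400
  x term: (1×0.0110)² = 0.000121
  a term: (-1×0.0310)² = 0.000961
Total = 0.0276. Share from w = 0.0202/0.0276 = 0.731.

73.1%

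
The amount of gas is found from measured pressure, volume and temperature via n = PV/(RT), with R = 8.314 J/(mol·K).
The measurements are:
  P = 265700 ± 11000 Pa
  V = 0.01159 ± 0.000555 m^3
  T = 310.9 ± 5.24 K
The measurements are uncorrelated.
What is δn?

n is a product of powers, so relative uncertainties combine in quadrature:
  (1·δP/P)² = (1×0.0414)² = 0.00171;  (1·δV/V)² = (1×0.0479)² = 0.00229;  (-1·δT/T)² = (-1×0.0169)² = 0.000284
δn/n = √(0.00429) = 0.0655
n = 1.191 mol, so δn = 0.0655 × 1.191 = 0.0780 mol.

0.0780 mol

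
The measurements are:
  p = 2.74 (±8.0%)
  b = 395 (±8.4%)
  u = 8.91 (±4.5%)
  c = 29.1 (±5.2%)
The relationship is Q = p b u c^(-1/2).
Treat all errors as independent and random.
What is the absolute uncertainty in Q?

227

Relative error in a monomial: (δQ/Q)² = Σ (nᵢ · δxᵢ/xᵢ)².
  (1·δp/p)² = (1×0.0800)² = 0.00640;  (1·δb/b)² = (1×0.0840)² = 0.00706;  (1·δu/u)² = (1×0.0450)² = 0.00202;  (−½·δc/c)² = (-0.5×0.0520)² = 0.000676
δQ/Q = √(0.0162) = 0.127
Q = 1790, so δQ = 0.127 × 1790 = 227.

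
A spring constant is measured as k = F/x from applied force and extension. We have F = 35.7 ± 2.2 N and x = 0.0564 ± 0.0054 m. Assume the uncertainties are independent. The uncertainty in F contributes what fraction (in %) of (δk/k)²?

(δk/k)² = (1·δF/F)² + (-1·δx/x)²
  F term: (1×0.0616)² = 0.00380
  x term: (-1×0.0957)² = 0.00917
Total = 0.0130. Share from F = 0.00380/0.0130 = 0.293.

29.3%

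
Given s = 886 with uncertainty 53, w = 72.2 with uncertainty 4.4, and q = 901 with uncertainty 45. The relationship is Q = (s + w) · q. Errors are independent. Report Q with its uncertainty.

(8.63 ± 0.645) × 10^5

Let u = s + w = 958. δu = √(δs² + δw²) = √(2810 + 19.4) = 53.2, so δu/u = 0.0555.
Q is then a monomial in u, q:
δQ/Q = √((δu/u)² + (1·δq/q)²) = √(0.00308 + 0.00249) = 0.0747
Q = 8.63e+05, so δQ = 0.0747 × 8.63e+05 = 64500.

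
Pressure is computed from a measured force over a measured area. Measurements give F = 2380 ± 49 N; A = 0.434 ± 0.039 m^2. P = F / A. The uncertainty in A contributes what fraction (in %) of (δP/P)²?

95.0%

(δP/P)² = (1·δF/F)² + (-1·δA/A)²
  F term: (1×0.0206)² = 0.000424
  A term: (-1×0.0899)² = 0.00808
Total = 0.00850. Share from A = 0.00808/0.00850 = 0.950.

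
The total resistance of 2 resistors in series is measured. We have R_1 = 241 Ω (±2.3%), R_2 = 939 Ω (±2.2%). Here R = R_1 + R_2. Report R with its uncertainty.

Absolute uncertainties add in quadrature for a linear combination:
  (δR_1)² = 30.7;  (δR_2)² = 427
δR = √(457) = 21.4 Ω
R = 1180 Ω.

1180 ± 21.4 Ω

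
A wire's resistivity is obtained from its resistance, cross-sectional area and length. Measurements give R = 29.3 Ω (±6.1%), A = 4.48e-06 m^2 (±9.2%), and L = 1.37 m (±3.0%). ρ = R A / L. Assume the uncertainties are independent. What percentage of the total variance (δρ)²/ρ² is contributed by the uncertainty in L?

6.88%

(δρ/ρ)² = (1·δR/R)² + (1·δA/A)² + (-1·δL/L)²
  R term: (1×0.0610)² = 0.00372
  A term: (1×0.0920)² = 0.00846
  L term: (-1×0.0300)² = 0.000900
Total = 0.0131. Share from L = 0.000900/0.0131 = 0.0688.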